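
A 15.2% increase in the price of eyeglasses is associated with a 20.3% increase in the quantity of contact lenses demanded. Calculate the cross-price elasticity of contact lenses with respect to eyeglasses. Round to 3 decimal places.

1.336

ε = (%ΔQ of contact lenses) / (%ΔP of eyeglasses) = (20.3%) / (15.2%) ≈ 1.336.
Positive cross-price elasticity: substitutes.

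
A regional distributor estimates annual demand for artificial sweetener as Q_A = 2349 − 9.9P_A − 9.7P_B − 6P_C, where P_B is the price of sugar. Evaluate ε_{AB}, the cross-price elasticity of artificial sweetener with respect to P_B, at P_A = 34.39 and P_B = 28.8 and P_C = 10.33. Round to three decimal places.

-0.168

At P_A = 34.39 and P_B = 28.8 and P_C = 10.33: Q_A = 1667.199.
∂Q_A/∂P_B = -9.7.
ε = (∂Q_A/∂P_B)(P_B/Q_A) = -9.7 × (28.8/1667.199) ≈ -0.168.
Since ε < 0, artificial sweetener and sugar are complements.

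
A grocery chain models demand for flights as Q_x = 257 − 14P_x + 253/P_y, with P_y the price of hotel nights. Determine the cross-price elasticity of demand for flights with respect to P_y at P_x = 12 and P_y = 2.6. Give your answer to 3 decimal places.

-0.522

At P_x = 12 and P_y = 2.6: Q_x = 186.308.
∂Q_x/∂P_y = −253/P_y² = -37.4260.
ε = (∂Q_x/∂P_y)(P_y/Q_x) = -37.4260 × (2.6/186.308) ≈ -0.522.
ε < 0: complements.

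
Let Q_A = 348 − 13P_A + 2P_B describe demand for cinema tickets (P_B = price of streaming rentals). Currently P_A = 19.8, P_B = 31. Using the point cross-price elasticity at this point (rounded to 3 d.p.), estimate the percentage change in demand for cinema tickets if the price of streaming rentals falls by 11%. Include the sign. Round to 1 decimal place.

At P_A = 19.8, P_B = 31: Q_A = 152.6.
∂Q_A/∂P_B = 2.
ε = (∂Q_A/∂P_B)(P_B/Q_A) = 2.0000 × 31/152.6 ≈ 0.406.
%ΔQ_A ≈ ε × %ΔP_B = 0.406 × (-11%) = -4.5%.

-4.5%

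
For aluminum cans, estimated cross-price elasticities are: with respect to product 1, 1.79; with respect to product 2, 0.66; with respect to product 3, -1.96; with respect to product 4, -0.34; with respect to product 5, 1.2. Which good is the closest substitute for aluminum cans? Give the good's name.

Substitutes have ε > 0. Among the positive values, 1.79 (product 1) is largest.

product 1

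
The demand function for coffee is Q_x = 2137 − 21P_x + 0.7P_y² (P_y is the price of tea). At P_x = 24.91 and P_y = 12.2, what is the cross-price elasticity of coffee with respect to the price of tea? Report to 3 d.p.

At P_x = 24.91 and P_y = 12.2: Q_x = 1718.078.
∂Q_x/∂P_y = 1.4P_y = 1.4(12.2) = 17.0800.
ε = (∂Q_x/∂P_y)(P_y/Q_x) = 17.0800 × (12.2/1718.078) ≈ 0.121.

0.121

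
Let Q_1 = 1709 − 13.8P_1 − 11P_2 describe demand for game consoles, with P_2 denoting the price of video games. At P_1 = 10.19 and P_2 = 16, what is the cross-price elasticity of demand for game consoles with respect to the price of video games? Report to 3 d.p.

At P_1 = 10.19 and P_2 = 16: Q_1 = 1392.378.
∂Q_1/∂P_2 = -11.
ε = (∂Q_1/∂P_2)(P_2/Q_1) = -11 × (16/1392.378) ≈ -0.126.

-0.126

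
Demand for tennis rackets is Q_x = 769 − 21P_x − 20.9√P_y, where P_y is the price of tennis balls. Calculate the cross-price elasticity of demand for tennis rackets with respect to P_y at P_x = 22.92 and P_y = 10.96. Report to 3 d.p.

At P_x = 22.92 and P_y = 10.96: Q_x = 218.489.
∂Q_x/∂P_y = -20.9/(2√P_y) = -20.9/(2√10.96) = -3.1565.
ε = (∂Q_x/∂P_y)(P_y/Q_x) = -3.1565 × (10.96/218.489) ≈ -0.158.
ε < 0: complements.

-0.158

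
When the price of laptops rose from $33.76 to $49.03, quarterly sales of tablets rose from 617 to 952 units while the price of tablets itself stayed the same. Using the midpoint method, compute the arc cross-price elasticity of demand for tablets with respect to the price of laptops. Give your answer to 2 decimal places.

1.16

ΔQ_A = 952 − 617 = 335; ΔP_B = 49.03 − 33.76 = 15.27.
Midpoints: Q̄_A = 784.5, P̄_B = 41.39.
ε = (ΔQ_A/Q̄_A)/(ΔP_B/P̄_B) = (335/784.5)/(15.27/41.39) ≈ 1.16.
ε > 0: tablets and laptops are substitutes.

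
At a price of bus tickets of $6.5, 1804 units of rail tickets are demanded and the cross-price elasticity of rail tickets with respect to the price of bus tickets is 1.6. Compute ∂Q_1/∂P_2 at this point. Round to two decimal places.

ε = (∂Q_1/∂P_2)·(P_2/Q_1) ⇒ ∂Q_1/∂P_2 = ε·Q_1/P_2 = 1.6 × 1804/6.5 ≈ 444.06.

444.06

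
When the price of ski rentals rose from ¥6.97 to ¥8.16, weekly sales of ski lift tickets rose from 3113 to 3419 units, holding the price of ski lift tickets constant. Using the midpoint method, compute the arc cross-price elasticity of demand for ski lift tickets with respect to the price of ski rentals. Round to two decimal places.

ΔQ_A = 3419 − 3113 = 306; ΔP_B = 8.16 − 6.97 = 1.19.
Midpoints: Q̄_A = 3266.0, P̄_B = 7.56.
ε = (ΔQ_A/Q̄_A)/(ΔP_B/P̄_B) = (306/3266.0)/(1.19/7.56) ≈ 0.60.
ε > 0: ski lift tickets and ski rentals are substitutes.

0.60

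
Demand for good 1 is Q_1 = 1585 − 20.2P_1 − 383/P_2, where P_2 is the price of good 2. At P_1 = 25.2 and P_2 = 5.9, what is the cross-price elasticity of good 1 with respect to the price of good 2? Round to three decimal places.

At P_1 = 25.2 and P_2 = 5.9: Q_1 = 1011.045.
∂Q_1/∂P_2 = 383/P_2² = 11.0026.
ε = (∂Q_1/∂P_2)(P_2/Q_1) = 11.0026 × (5.9/1011.045) ≈ 0.064.
ε > 0: substitutes.

0.064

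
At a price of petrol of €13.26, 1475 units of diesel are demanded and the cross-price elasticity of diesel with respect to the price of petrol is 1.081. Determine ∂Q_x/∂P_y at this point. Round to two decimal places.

ε = (∂Q_x/∂P_y)·(P_y/Q_x) ⇒ ∂Q_x/∂P_y = ε·Q_x/P_y = 1.081 × 1475/13.26 ≈ 120.25.

120.25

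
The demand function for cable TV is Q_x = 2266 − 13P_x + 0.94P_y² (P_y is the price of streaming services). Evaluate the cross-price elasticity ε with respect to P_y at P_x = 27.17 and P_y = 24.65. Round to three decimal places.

At P_x = 27.17 and P_y = 24.65: Q_x = 2483.955.
∂Q_x/∂P_y = 1.88P_y = 1.88(24.65) = 46.3420.
ε = (∂Q_x/∂P_y)(P_y/Q_x) = 46.3420 × (24.65/2483.955) ≈ 0.460.

0.460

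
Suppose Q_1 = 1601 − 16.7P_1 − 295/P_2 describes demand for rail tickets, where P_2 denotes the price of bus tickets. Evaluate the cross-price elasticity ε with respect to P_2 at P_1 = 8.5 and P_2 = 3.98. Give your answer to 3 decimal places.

At P_1 = 8.5 and P_2 = 3.98: Q_1 = 1384.929.
∂Q_1/∂P_2 = 295/P_2² = 18.6233.
ε = (∂Q_1/∂P_2)(P_2/Q_1) = 18.6233 × (3.98/1384.929) ≈ 0.054.
ε > 0: substitutes.

0.054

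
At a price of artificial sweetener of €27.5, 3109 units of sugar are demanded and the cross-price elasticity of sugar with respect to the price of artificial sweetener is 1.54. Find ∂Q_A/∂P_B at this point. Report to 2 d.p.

ε = (∂Q_A/∂P_B)·(P_B/Q_A) ⇒ ∂Q_A/∂P_B = ε·Q_A/P_B = 1.54 × 3109/27.5 ≈ 174.10.

174.10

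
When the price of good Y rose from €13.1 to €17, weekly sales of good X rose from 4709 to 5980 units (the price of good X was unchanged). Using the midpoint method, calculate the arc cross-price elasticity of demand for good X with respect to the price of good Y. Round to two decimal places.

ΔQ_X = 5980 − 4709 = 1271; ΔP_Y = 17 − 13.1 = 3.9.
Midpoints: Q̄_X = 5344.5, P̄_Y = 15.05.
ε = (ΔQ_X/Q̄_X)/(ΔP_Y/P̄_Y) = (1271/5344.5)/(3.9/15.05) ≈ 0.92.

0.92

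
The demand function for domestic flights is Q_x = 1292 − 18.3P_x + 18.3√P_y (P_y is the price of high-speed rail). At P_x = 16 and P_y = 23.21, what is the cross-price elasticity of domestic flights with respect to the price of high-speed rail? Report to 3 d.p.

At P_x = 16 and P_y = 23.21: Q_x = 1087.363.
∂Q_x/∂P_y = 18.3/(2√P_y) = 18.3/(2√23.21) = 1.8993.
ε = (∂Q_x/∂P_y)(P_y/Q_x) = 1.8993 × (23.21/1087.363) ≈ 0.041.
ε > 0: substitutes.

0.041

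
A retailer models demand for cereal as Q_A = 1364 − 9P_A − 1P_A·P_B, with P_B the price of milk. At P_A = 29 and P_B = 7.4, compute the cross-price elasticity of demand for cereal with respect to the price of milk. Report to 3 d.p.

-0.242

At P_A = 29 and P_B = 7.4: Q_A = 888.4.
∂Q_A/∂P_B = -1P_A = -1(29) = -29.0000.
ε = (∂Q_A/∂P_B)(P_B/Q_A) = -29.0000 × (7.4/888.4) ≈ -0.242.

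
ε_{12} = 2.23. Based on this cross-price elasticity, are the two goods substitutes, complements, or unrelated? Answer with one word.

ε = 2.23 > 0, so a higher price of good 2 raises demand for good 1: substitutes.

substitutes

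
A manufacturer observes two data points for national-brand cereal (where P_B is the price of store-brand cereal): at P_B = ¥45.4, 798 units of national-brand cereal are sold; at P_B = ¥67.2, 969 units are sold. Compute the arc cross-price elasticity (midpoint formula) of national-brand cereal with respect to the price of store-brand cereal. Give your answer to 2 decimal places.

ΔQ_A = 969 − 798 = 171; ΔP_B = 67.2 − 45.4 = 21.8.
Midpoints: Q̄_A = 883.5, P̄_B = 56.30.
ε = (ΔQ_A/Q̄_A)/(ΔP_B/P̄_B) = (171/883.5)/(21.8/56.30) ≈ 0.50.

0.50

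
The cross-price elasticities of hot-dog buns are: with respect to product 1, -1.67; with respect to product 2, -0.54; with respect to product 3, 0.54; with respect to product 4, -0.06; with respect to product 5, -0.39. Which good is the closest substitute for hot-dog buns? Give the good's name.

product 3

Substitutes have ε > 0. Among the positive values, 0.54 (product 3) is largest.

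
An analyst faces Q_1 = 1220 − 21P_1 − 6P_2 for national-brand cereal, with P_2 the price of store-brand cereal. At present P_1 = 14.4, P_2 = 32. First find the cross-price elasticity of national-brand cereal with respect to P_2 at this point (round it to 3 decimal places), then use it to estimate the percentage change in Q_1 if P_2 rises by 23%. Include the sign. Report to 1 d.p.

-6.1%

At P_1 = 14.4, P_2 = 32: Q_1 = 725.6.
∂Q_1/∂P_2 = -6.
ε = (∂Q_1/∂P_2)(P_2/Q_1) = -6.0000 × 32/725.6 ≈ -0.265.
%ΔQ_1 ≈ ε × %ΔP_2 = -0.265 × (23%) = -6.1%.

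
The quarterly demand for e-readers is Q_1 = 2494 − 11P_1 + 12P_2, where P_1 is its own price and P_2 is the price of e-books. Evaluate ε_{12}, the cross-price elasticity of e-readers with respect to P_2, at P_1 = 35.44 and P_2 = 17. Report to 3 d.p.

0.088

At P_1 = 35.44 and P_2 = 17: Q_1 = 2308.16.
∂Q_1/∂P_2 = 12.
ε = (∂Q_1/∂P_2)(P_2/Q_1) = 12 × (17/2308.16) ≈ 0.088.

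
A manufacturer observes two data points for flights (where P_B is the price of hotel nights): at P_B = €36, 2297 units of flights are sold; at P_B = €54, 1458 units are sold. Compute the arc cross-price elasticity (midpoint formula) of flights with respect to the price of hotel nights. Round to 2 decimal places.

-1.12

ΔQ_A = 1458 − 2297 = -839; ΔP_B = 54 − 36 = 18.
Midpoints: Q̄_A = 1877.5, P̄_B = 45.00.
ε = (ΔQ_A/Q̄_A)/(ΔP_B/P̄_B) = (-839/1877.5)/(18/45.00) ≈ -1.12.
ε < 0: flights and hotel nights are complements.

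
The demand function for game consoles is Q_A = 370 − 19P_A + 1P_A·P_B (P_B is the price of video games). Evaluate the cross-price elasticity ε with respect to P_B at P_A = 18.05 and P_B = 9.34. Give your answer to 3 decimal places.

At P_A = 18.05 and P_B = 9.34: Q_A = 195.637.
∂Q_A/∂P_B = 1P_A = 1(18.05) = 18.0500.
ε = (∂Q_A/∂P_B)(P_B/Q_A) = 18.0500 × (9.34/195.637) ≈ 0.862.
ε > 0: substitutes.

0.862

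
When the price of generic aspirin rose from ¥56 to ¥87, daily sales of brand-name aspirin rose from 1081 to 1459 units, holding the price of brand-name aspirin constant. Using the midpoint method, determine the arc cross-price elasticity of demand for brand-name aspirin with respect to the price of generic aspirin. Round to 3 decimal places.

ΔQ_A = 1459 − 1081 = 378; ΔP_B = 87 − 56 = 31.
Midpoints: Q̄_A = 1270.0, P̄_B = 71.50.
ε = (ΔQ_A/Q̄_A)/(ΔP_B/P̄_B) = (378/1270.0)/(31/71.50) ≈ 0.686.
ε > 0: brand-name aspirin and generic aspirin are substitutes.

0.686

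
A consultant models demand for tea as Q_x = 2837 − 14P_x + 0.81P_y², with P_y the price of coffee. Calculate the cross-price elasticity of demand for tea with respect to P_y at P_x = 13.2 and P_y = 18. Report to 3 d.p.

0.180

At P_x = 13.2 and P_y = 18: Q_x = 2914.64.
∂Q_x/∂P_y = 1.62P_y = 1.62(18) = 29.1600.
ε = (∂Q_x/∂P_y)(P_y/Q_x) = 29.1600 × (18/2914.64) ≈ 0.180.
ε > 0: substitutes.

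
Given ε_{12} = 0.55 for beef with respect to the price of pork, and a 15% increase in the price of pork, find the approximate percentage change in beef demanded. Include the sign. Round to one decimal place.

%ΔQ ≈ ε × %ΔP of pork = 0.55 × (15%) = 8.3%.
Demand for beef rises by about 8.3%.

8.3%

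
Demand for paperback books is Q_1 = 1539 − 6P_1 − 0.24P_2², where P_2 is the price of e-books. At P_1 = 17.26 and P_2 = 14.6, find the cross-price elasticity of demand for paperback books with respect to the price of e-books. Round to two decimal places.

-0.07

At P_1 = 17.26 and P_2 = 14.6: Q_1 = 1384.282.
∂Q_1/∂P_2 = -0.48P_2 = -0.48(14.6) = -7.0080.
ε = (∂Q_1/∂P_2)(P_2/Q_1) = -7.0080 × (14.6/1384.282) ≈ -0.07.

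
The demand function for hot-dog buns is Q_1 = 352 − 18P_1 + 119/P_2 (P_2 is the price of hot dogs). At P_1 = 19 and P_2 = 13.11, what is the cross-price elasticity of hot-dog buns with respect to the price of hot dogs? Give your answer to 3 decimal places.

-0.476

At P_1 = 19 and P_2 = 13.11: Q_1 = 19.077.
∂Q_1/∂P_2 = −119/P_2² = -0.6924.
ε = (∂Q_1/∂P_2)(P_2/Q_1) = -0.6924 × (13.11/19.077) ≈ -0.476.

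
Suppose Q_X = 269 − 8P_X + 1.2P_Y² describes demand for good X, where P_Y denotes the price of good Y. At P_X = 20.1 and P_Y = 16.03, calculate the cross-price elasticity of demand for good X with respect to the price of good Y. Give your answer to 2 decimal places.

At P_X = 20.1 and P_Y = 16.03: Q_X = 416.553.
∂Q_X/∂P_Y = 2.4P_Y = 2.4(16.03) = 38.4720.
ε = (∂Q_X/∂P_Y)(P_Y/Q_X) = 38.4720 × (16.03/416.553) ≈ 1.48.
ε > 0: substitutes.

1.48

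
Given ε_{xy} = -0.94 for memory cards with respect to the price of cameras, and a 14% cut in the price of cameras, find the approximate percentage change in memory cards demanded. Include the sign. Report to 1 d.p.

13.2%

%ΔQ ≈ ε × %ΔP of cameras = -0.94 × (-14%) = 13.2%.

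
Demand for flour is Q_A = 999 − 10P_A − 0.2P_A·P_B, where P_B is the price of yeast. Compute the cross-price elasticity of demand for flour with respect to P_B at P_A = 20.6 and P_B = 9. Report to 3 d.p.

At P_A = 20.6 and P_B = 9: Q_A = 755.92.
∂Q_A/∂P_B = -0.2P_A = -0.2(20.6) = -4.1200.
ε = (∂Q_A/∂P_B)(P_B/Q_A) = -4.1200 × (9/755.92) ≈ -0.049.

-0.049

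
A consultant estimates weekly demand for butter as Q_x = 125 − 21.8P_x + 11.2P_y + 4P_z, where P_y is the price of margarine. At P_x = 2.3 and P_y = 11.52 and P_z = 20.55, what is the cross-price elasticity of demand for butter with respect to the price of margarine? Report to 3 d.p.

At P_x = 2.3 and P_y = 11.52 and P_z = 20.55: Q_x = 286.084.
∂Q_x/∂P_y = 11.2.
ε = (∂Q_x/∂P_y)(P_y/Q_x) = 11.2 × (11.52/286.084) ≈ 0.451.
Since ε > 0, butter and margarine are substitutes.

0.451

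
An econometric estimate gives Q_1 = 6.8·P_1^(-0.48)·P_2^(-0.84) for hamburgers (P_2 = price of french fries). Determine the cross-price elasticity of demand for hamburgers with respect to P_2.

-0.84

In a log-linear (constant-elasticity) demand function, the coefficient on the exponent of P_2 is the cross-price elasticity.
ε = -0.84. Negative, so hamburgers and french fries are complements.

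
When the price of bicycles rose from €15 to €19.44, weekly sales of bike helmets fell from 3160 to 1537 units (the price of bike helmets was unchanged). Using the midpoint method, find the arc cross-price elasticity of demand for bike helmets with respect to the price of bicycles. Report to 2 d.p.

ΔQ_A = 1537 − 3160 = -1623; ΔP_B = 19.44 − 15 = 4.44.
Midpoints: Q̄_A = 2348.5, P̄_B = 17.22.
ε = (ΔQ_A/Q̄_A)/(ΔP_B/P̄_B) = (-1623/2348.5)/(4.44/17.22) ≈ -2.68.
ε < 0: bike helmets and bicycles are complements.

-2.68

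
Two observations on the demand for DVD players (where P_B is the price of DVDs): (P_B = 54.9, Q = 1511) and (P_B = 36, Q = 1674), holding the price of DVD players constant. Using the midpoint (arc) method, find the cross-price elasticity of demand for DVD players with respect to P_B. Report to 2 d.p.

-0.25

ΔQ_A = 1674 − 1511 = 163; ΔP_B = 36 − 54.9 = -18.9.
Midpoints: Q̄_A = 1592.5, P̄_B = 45.45.
ε = (ΔQ_A/Q̄_A)/(ΔP_B/P̄_B) = (163/1592.5)/(-18.9/45.45) ≈ -0.25.
ε < 0: DVD players and DVDs are complements.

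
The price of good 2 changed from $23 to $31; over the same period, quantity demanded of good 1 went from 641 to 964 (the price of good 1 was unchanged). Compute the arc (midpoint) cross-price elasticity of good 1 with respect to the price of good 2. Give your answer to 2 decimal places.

ΔQ_1 = 964 − 641 = 323; ΔP_2 = 31 − 23 = 8.
Midpoints: Q̄_1 = 802.5, P̄_2 = 27.00.
ε = (ΔQ_1/Q̄_1)/(ΔP_2/P̄_2) = (323/802.5)/(8/27.00) ≈ 1.36.
ε > 0: good 1 and good 2 are substitutes.

1.36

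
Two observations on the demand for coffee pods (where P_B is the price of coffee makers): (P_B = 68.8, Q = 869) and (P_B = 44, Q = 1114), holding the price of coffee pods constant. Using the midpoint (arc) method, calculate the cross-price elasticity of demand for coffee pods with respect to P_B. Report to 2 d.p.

-0.56

ΔQ_A = 1114 − 869 = 245; ΔP_B = 44 − 68.8 = -24.8.
Midpoints: Q̄_A = 991.5, P̄_B = 56.40.
ε = (ΔQ_A/Q̄_A)/(ΔP_B/P̄_B) = (245/991.5)/(-24.8/56.40) ≈ -0.56.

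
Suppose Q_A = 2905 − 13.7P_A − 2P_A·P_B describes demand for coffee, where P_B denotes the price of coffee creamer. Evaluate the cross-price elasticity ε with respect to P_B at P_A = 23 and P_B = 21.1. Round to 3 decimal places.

-0.599

At P_A = 23 and P_B = 21.1: Q_A = 1619.3.
∂Q_A/∂P_B = -2P_A = -2(23) = -46.0000.
ε = (∂Q_A/∂P_B)(P_B/Q_A) = -46.0000 × (21.1/1619.3) ≈ -0.599.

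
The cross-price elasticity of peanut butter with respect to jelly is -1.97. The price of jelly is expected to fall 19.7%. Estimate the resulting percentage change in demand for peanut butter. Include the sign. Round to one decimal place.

%ΔQ ≈ ε × %ΔP of jelly = -1.97 × (-19.7%) = 38.8%.
Demand for peanut butter rises by about 38.8%.

38.8%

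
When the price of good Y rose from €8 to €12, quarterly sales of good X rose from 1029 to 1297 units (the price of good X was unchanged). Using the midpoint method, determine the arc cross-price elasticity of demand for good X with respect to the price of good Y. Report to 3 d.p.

ΔQ_X = 1297 − 1029 = 268; ΔP_Y = 12 − 8 = 4.
Midpoints: Q̄_X = 1163.0, P̄_Y = 10.00.
ε = (ΔQ_X/Q̄_X)/(ΔP_Y/P̄_Y) = (268/1163.0)/(4/10.00) ≈ 0.576.

0.576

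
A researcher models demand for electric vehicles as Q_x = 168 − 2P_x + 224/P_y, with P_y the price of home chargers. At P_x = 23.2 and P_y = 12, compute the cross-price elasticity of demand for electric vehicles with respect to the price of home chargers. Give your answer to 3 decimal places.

-0.133

At P_x = 23.2 and P_y = 12: Q_x = 140.267.
∂Q_x/∂P_y = −224/P_y² = -1.5556.
ε = (∂Q_x/∂P_y)(P_y/Q_x) = -1.5556 × (12/140.267) ≈ -0.133.
ε < 0: complements.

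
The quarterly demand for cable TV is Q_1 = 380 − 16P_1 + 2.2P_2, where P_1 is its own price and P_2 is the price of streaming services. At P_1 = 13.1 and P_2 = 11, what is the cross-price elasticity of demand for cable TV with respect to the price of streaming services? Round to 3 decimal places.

At P_1 = 13.1 and P_2 = 11: Q_1 = 194.6.
∂Q_1/∂P_2 = 2.2.
ε = (∂Q_1/∂P_2)(P_2/Q_1) = 2.2 × (11/194.6) ≈ 0.124.

0.124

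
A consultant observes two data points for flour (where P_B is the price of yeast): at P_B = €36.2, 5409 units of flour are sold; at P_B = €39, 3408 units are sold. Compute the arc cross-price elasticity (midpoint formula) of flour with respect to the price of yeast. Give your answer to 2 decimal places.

-6.10

ΔQ_A = 3408 − 5409 = -2001; ΔP_B = 39 − 36.2 = 2.8.
Midpoints: Q̄_A = 4408.5, P̄_B = 37.60.
ε = (ΔQ_A/Q̄_A)/(ΔP_B/P̄_B) = (-2001/4408.5)/(2.8/37.60) ≈ -6.10.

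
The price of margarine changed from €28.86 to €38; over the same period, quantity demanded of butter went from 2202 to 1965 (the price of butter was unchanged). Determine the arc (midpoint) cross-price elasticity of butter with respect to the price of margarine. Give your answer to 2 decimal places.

-0.42

ΔQ_A = 1965 − 2202 = -237; ΔP_B = 38 − 28.86 = 9.14.
Midpoints: Q̄_A = 2083.5, P̄_B = 33.43.
ε = (ΔQ_A/Q̄_A)/(ΔP_B/P̄_B) = (-237/2083.5)/(9.14/33.43) ≈ -0.42.
ε < 0: butter and margarine are complements.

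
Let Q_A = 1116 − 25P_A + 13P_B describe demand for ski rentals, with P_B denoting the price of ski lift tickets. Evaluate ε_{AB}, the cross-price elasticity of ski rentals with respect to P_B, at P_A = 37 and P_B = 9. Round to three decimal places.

At P_A = 37 and P_B = 9: Q_A = 308.
∂Q_A/∂P_B = 13.
ε = (∂Q_A/∂P_B)(P_B/Q_A) = 13 × (9/308) ≈ 0.380.

0.380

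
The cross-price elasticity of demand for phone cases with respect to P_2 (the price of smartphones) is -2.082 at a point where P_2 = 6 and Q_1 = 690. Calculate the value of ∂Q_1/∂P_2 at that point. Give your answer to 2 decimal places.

-239.43

ε = (∂Q_1/∂P_2)·(P_2/Q_1) ⇒ ∂Q_1/∂P_2 = ε·Q_1/P_2 = -2.082 × 690/6 ≈ -239.43.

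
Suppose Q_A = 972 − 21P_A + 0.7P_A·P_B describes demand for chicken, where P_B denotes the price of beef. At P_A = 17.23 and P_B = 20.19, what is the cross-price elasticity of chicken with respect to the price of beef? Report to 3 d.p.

0.285

At P_A = 17.23 and P_B = 20.19: Q_A = 853.682.
∂Q_A/∂P_B = 0.7P_A = 0.7(17.23) = 12.0610.
ε = (∂Q_A/∂P_B)(P_B/Q_A) = 12.0610 × (20.19/853.682) ≈ 0.285.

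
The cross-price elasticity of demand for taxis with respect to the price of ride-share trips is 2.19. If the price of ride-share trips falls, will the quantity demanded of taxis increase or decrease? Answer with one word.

ε > 0 and the price of ride-share trips falls, so the quantity of taxis moves in the same direction: it decreases.

decrease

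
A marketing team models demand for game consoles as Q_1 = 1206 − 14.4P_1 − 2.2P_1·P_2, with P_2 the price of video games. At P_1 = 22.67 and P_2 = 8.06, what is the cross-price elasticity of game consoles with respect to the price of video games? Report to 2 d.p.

At P_1 = 22.67 and P_2 = 8.06: Q_1 = 477.568.
∂Q_1/∂P_2 = -2.2P_1 = -2.2(22.67) = -49.8740.
ε = (∂Q_1/∂P_2)(P_2/Q_1) = -49.8740 × (8.06/477.568) ≈ -0.84.
ε < 0: complements.

-0.84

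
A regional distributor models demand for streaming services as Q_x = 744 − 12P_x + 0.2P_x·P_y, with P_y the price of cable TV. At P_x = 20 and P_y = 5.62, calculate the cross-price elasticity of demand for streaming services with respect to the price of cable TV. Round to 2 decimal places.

0.04

At P_x = 20 and P_y = 5.62: Q_x = 526.48.
∂Q_x/∂P_y = 0.2P_x = 0.2(20) = 4.0000.
ε = (∂Q_x/∂P_y)(P_y/Q_x) = 4.0000 × (5.62/526.48) ≈ 0.04.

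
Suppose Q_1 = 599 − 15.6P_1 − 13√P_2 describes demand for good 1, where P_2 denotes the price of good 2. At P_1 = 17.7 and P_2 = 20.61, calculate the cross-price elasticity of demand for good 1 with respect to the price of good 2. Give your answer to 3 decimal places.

At P_1 = 17.7 and P_2 = 20.61: Q_1 = 263.862.
∂Q_1/∂P_2 = -13/(2√P_2) = -13/(2√20.61) = -1.4318.
ε = (∂Q_1/∂P_2)(P_2/Q_1) = -1.4318 × (20.61/263.862) ≈ -0.112.

-0.112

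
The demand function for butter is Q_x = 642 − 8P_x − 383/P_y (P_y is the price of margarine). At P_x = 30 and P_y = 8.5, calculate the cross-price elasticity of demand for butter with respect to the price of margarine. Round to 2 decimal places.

At P_x = 30 and P_y = 8.5: Q_x = 356.941.
∂Q_x/∂P_y = 383/P_y² = 5.3010.
ε = (∂Q_x/∂P_y)(P_y/Q_x) = 5.3010 × (8.5/356.941) ≈ 0.13.
ε > 0: substitutes.

0.13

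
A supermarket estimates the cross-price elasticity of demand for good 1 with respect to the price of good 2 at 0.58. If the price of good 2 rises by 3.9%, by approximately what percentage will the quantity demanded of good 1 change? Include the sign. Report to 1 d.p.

%ΔQ ≈ ε × %ΔP of good 2 = 0.58 × (3.9%) = 2.3%.
Demand for good 1 rises by about 2.3%.

2.3%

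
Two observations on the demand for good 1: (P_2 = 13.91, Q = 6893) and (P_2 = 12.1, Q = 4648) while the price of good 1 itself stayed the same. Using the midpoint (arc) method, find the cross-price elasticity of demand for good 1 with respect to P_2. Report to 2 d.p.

2.80

ΔQ_1 = 4648 − 6893 = -2245; ΔP_2 = 12.1 − 13.91 = -1.81.
Midpoints: Q̄_1 = 5770.5, P̄_2 = 13.00.
ε = (ΔQ_1/Q̄_1)/(ΔP_2/P̄_2) = (-2245/5770.5)/(-1.81/13.00) ≈ 2.80.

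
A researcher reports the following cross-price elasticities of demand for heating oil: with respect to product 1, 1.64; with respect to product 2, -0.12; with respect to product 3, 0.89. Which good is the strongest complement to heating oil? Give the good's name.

product 2

Complements have ε < 0. The most negative value is -0.12 (product 2).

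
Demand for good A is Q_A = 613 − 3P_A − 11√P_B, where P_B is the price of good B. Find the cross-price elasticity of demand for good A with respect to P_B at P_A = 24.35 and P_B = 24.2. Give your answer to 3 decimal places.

-0.056

At P_A = 24.35 and P_B = 24.2: Q_A = 485.837.
∂Q_A/∂P_B = -11/(2√P_B) = -11/(2√24.2) = -1.1180.
ε = (∂Q_A/∂P_B)(P_B/Q_A) = -1.1180 × (24.2/485.837) ≈ -0.056.
ε < 0: complements.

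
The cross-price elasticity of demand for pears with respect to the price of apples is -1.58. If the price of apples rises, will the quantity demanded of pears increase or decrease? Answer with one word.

decrease

ε < 0 and the price of apples rises, so the quantity of pears moves in the opposite direction: it decreases.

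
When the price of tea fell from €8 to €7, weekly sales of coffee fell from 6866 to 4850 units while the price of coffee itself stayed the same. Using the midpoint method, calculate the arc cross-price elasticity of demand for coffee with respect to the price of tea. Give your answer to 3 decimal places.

2.581

ΔQ_A = 4850 − 6866 = -2016; ΔP_B = 7 − 8 = -1.
Midpoints: Q̄_A = 5858.0, P̄_B = 7.50.
ε = (ΔQ_A/Q̄_A)/(ΔP_B/P̄_B) = (-2016/5858.0)/(-1/7.50) ≈ 2.581.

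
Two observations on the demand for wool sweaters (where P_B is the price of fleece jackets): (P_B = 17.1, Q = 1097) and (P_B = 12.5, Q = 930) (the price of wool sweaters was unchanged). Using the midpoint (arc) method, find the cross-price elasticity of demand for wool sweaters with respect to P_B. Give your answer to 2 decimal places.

ΔQ_A = 930 − 1097 = -167; ΔP_B = 12.5 − 17.1 = -4.6.
Midpoints: Q̄_A = 1013.5, P̄_B = 14.80.
ε = (ΔQ_A/Q̄_A)/(ΔP_B/P̄_B) = (-167/1013.5)/(-4.6/14.80) ≈ 0.53.
ε > 0: wool sweaters and fleece jackets are substitutes.

0.53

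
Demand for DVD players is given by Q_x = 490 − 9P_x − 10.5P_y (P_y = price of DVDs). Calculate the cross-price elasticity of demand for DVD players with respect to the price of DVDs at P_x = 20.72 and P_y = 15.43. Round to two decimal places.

At P_x = 20.72 and P_y = 15.43: Q_x = 141.505.
∂Q_x/∂P_y = -10.5.
ε = (∂Q_x/∂P_y)(P_y/Q_x) = -10.5 × (15.43/141.505) ≈ -1.14.
Since ε < 0, DVD players and DVDs are complements.

-1.14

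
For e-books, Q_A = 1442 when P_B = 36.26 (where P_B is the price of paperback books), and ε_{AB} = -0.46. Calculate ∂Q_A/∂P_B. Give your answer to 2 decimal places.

-18.29

ε = (∂Q_A/∂P_B)·(P_B/Q_A) ⇒ ∂Q_A/∂P_B = ε·Q_A/P_B = -0.46 × 1442/36.26 ≈ -18.29.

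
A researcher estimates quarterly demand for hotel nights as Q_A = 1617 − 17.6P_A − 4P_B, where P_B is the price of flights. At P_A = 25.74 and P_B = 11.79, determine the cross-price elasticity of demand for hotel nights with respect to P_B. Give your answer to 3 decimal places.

At P_A = 25.74 and P_B = 11.79: Q_A = 1116.816.
∂Q_A/∂P_B = -4.
ε = (∂Q_A/∂P_B)(P_B/Q_A) = -4 × (11.79/1116.816) ≈ -0.042.
Since ε < 0, hotel nights and flights are complements.

-0.042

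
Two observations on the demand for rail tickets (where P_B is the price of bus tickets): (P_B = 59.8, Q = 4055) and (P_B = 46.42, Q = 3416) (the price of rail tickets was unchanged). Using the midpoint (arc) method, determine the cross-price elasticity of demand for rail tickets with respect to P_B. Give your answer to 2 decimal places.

0.68

ΔQ_A = 3416 − 4055 = -639; ΔP_B = 46.42 − 59.8 = -13.38.
Midpoints: Q̄_A = 3735.5, P̄_B = 53.11.
ε = (ΔQ_A/Q̄_A)/(ΔP_B/P̄_B) = (-639/3735.5)/(-13.38/53.11) ≈ 0.68.
ε > 0: rail tickets and bus tickets are substitutes.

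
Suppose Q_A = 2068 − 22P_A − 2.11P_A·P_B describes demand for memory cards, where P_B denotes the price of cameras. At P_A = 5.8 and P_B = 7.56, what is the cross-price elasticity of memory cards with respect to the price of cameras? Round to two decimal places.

At P_A = 5.8 and P_B = 7.56: Q_A = 1847.881.
∂Q_A/∂P_B = -2.11P_A = -2.11(5.8) = -12.2380.
ε = (∂Q_A/∂P_B)(P_B/Q_A) = -12.2380 × (7.56/1847.881) ≈ -0.05.

-0.05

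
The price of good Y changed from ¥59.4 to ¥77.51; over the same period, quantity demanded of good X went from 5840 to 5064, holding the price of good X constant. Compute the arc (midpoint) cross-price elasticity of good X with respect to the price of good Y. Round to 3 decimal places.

-0.538

ΔQ_X = 5064 − 5840 = -776; ΔP_Y = 77.51 − 59.4 = 18.11.
Midpoints: Q̄_X = 5452.0, P̄_Y = 68.45.
ε = (ΔQ_X/Q̄_X)/(ΔP_Y/P̄_Y) = (-776/5452.0)/(18.11/68.45) ≈ -0.538.
ε < 0: good X and good Y are complements.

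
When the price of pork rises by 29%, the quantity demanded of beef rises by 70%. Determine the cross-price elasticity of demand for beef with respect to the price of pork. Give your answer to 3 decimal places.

2.414

ε = (%ΔQ of beef) / (%ΔP of pork) = (70%) / (29%) ≈ 2.414.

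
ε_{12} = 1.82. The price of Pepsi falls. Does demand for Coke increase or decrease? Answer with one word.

ε > 0 and the price of Pepsi falls, so the quantity of Coke moves in the same direction: it decreases.

decrease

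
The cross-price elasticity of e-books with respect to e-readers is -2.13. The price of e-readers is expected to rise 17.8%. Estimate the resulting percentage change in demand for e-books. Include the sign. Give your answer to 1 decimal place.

%ΔQ ≈ ε × %ΔP of e-readers = -2.13 × (17.8%) = -37.9%.

-37.9%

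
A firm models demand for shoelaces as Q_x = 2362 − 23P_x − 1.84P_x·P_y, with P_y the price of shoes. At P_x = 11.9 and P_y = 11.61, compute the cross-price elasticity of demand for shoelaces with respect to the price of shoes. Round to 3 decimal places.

-0.139

At P_x = 11.9 and P_y = 11.61: Q_x = 1834.087.
∂Q_x/∂P_y = -1.84P_x = -1.84(11.9) = -21.8960.
ε = (∂Q_x/∂P_y)(P_y/Q_x) = -21.8960 × (11.61/1834.087) ≈ -0.139.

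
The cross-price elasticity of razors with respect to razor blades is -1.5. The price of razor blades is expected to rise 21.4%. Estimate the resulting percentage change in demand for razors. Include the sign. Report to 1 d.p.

-32.1%

%ΔQ ≈ ε × %ΔP of razor blades = -1.5 × (21.4%) = -32.1%.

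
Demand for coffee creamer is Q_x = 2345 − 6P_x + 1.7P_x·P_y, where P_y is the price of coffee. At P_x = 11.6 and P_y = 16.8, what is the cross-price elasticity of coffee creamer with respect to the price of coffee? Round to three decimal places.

0.127

At P_x = 11.6 and P_y = 16.8: Q_x = 2606.696.
∂Q_x/∂P_y = 1.7P_x = 1.7(11.6) = 19.7200.
ε = (∂Q_x/∂P_y)(P_y/Q_x) = 19.7200 × (16.8/2606.696) ≈ 0.127.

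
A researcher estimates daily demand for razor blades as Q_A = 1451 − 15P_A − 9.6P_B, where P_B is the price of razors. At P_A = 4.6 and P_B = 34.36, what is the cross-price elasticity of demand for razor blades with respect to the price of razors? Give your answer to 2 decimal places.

At P_A = 4.6 and P_B = 34.36: Q_A = 1052.144.
∂Q_A/∂P_B = -9.6.
ε = (∂Q_A/∂P_B)(P_B/Q_A) = -9.6 × (34.36/1052.144) ≈ -0.31.

-0.31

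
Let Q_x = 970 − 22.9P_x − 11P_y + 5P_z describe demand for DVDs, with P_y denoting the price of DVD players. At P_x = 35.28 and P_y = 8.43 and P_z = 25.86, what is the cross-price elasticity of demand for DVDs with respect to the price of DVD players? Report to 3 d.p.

At P_x = 35.28 and P_y = 8.43 and P_z = 25.86: Q_x = 198.658.
∂Q_x/∂P_y = -11.
ε = (∂Q_x/∂P_y)(P_y/Q_x) = -11 × (8.43/198.658) ≈ -0.467.

-0.467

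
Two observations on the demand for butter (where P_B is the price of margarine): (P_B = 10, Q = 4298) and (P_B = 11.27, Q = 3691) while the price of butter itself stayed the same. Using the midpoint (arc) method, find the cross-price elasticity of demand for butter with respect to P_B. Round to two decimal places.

ΔQ_A = 3691 − 4298 = -607; ΔP_B = 11.27 − 10 = 1.27.
Midpoints: Q̄_A = 3994.5, P̄_B = 10.63.
ε = (ΔQ_A/Q̄_A)/(ΔP_B/P̄_B) = (-607/3994.5)/(1.27/10.63) ≈ -1.27.
ε < 0: butter and margarine are complements.

-1.27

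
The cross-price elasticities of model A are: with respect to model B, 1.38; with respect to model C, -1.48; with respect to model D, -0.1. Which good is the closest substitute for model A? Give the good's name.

Substitutes have ε > 0. Among the positive values, 1.38 (model B) is largest.

model B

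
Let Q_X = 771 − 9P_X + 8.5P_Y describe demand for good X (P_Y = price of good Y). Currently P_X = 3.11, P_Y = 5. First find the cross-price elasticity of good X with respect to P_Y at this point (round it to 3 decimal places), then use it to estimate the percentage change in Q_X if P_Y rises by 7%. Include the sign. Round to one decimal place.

At P_X = 3.11, P_Y = 5: Q_X = 785.51.
∂Q_X/∂P_Y = 8.5.
ε = (∂Q_X/∂P_Y)(P_Y/Q_X) = 8.5000 × 5/785.51 ≈ 0.054.
%ΔQ_X ≈ ε × %ΔP_Y = 0.054 × (7%) = 0.4%.

0.4%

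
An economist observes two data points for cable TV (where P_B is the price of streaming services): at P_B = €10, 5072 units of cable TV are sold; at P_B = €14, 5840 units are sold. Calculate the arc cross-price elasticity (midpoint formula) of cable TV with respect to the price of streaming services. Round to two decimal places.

ΔQ_A = 5840 − 5072 = 768; ΔP_B = 14 − 10 = 4.
Midpoints: Q̄_A = 5456.0, P̄_B = 12.00.
ε = (ΔQ_A/Q̄_A)/(ΔP_B/P̄_B) = (768/5456.0)/(4/12.00) ≈ 0.42.
ε > 0: cable TV and streaming services are substitutes.

0.42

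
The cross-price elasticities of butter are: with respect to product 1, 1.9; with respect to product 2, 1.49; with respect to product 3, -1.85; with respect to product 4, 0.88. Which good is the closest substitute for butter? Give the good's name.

Substitutes have ε > 0. Among the positive values, 1.9 (product 1) is largest.

product 1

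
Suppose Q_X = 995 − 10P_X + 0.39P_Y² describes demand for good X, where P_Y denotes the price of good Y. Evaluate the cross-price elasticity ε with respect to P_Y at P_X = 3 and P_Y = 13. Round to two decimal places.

0.13

At P_X = 3 and P_Y = 13: Q_X = 1030.91.
∂Q_X/∂P_Y = 0.78P_Y = 0.78(13) = 10.1400.
ε = (∂Q_X/∂P_Y)(P_Y/Q_X) = 10.1400 × (13/1030.91) ≈ 0.13.
ε > 0: substitutes.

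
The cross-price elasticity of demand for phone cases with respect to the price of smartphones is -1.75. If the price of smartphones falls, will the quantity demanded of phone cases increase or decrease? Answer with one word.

increase

ε < 0 and the price of smartphones falls, so the quantity of phone cases moves in the opposite direction: it increases.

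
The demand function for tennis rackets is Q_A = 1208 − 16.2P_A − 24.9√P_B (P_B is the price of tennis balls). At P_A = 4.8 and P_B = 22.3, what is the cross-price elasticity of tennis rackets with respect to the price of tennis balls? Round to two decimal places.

-0.06

At P_A = 4.8 and P_B = 22.3: Q_A = 1012.655.
∂Q_A/∂P_B = -24.9/(2√P_B) = -24.9/(2√22.3) = -2.6364.
ε = (∂Q_A/∂P_B)(P_B/Q_A) = -2.6364 × (22.3/1012.655) ≈ -0.06.
ε < 0: complements.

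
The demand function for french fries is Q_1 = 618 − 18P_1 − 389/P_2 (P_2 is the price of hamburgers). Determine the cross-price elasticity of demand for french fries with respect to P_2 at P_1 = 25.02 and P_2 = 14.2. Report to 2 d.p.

0.20

At P_1 = 25.02 and P_2 = 14.2: Q_1 = 140.246.
∂Q_1/∂P_2 = 389/P_2² = 1.9292.
ε = (∂Q_1/∂P_2)(P_2/Q_1) = 1.9292 × (14.2/140.246) ≈ 0.20.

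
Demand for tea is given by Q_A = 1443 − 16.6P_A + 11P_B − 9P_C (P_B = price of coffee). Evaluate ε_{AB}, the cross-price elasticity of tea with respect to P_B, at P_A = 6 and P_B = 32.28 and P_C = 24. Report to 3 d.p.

0.240

At P_A = 6 and P_B = 32.28 and P_C = 24: Q_A = 1482.48.
∂Q_A/∂P_B = 11.
ε = (∂Q_A/∂P_B)(P_B/Q_A) = 11 × (32.28/1482.48) ≈ 0.240.
Since ε > 0, tea and coffee are substitutes.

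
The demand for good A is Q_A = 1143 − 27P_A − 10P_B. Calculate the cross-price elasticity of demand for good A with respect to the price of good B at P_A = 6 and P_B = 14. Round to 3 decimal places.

-0.166

At P_A = 6 and P_B = 14: Q_A = 841.
∂Q_A/∂P_B = -10.
ε = (∂Q_A/∂P_B)(P_B/Q_A) = -10 × (14/841) ≈ -0.166.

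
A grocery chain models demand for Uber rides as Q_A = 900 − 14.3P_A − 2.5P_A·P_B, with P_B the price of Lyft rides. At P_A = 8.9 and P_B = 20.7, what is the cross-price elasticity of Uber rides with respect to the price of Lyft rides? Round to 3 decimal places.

-1.475

At P_A = 8.9 and P_B = 20.7: Q_A = 312.155.
∂Q_A/∂P_B = -2.5P_A = -2.5(8.9) = -22.2500.
ε = (∂Q_A/∂P_B)(P_B/Q_A) = -22.2500 × (20.7/312.155) ≈ -1.475.
ε < 0: complements.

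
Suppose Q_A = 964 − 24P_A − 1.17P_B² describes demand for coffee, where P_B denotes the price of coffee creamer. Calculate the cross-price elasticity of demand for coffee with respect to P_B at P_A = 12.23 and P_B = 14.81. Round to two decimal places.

At P_A = 12.23 and P_B = 14.81: Q_A = 413.857.
∂Q_A/∂P_B = -2.34P_B = -2.34(14.81) = -34.6554.
ε = (∂Q_A/∂P_B)(P_B/Q_A) = -34.6554 × (14.81/413.857) ≈ -1.24.
ε < 0: complements.

-1.24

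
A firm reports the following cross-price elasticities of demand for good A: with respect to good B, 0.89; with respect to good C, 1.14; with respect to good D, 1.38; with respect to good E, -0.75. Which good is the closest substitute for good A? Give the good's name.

good D

Substitutes have ε > 0. Among the positive values, 1.38 (good D) is largest.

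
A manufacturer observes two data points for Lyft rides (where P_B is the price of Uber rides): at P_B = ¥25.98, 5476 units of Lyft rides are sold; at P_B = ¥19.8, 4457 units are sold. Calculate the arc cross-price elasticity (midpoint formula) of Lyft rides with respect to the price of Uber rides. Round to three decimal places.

0.760

ΔQ_A = 4457 − 5476 = -1019; ΔP_B = 19.8 − 25.98 = -6.18.
Midpoints: Q̄_A = 4966.5, P̄_B = 22.89.
ε = (ΔQ_A/Q̄_A)/(ΔP_B/P̄_B) = (-1019/4966.5)/(-6.18/22.89) ≈ 0.760.
ε > 0: Lyft rides and Uber rides are substitutes.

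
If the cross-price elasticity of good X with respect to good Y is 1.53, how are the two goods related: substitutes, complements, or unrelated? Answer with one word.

ε = 1.53 > 0, so a higher price of good Y raises demand for good X: substitutes.

substitutes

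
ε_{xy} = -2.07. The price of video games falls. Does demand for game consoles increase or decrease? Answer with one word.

increase

ε < 0 and the price of video games falls, so the quantity of game consoles moves in the opposite direction: it increases.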